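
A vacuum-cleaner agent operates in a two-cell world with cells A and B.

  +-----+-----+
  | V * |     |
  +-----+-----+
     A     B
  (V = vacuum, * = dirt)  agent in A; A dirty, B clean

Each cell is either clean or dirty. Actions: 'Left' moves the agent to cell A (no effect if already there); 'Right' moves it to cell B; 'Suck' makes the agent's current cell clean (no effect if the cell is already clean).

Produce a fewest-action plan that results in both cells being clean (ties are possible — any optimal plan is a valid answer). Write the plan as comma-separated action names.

Suck

1) do Suck; now loc=A A=clean B=clean
min 1: A is dirty, one Suck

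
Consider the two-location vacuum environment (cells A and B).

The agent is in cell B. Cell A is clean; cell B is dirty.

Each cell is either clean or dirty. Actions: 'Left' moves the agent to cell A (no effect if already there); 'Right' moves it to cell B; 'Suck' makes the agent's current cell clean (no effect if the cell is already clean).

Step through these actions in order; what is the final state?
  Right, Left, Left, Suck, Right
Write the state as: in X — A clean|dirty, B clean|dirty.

Right (#1): in B — A clean, B dirty
Left (#2): in A — A clean, B dirty
Left (#3): in A — A clean, B dirty
Suck (#4): in A — A clean, B dirty
Right (#5): in B — A clean, B dirty

in B — A clean, B dirty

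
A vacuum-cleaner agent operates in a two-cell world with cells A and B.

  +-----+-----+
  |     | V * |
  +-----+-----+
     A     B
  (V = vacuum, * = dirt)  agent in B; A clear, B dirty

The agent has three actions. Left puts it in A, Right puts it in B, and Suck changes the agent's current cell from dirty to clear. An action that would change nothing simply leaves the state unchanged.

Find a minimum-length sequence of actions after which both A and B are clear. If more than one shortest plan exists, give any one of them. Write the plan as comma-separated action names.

t=1 Suck ⇒ in B — A clear, B clear
min 1: B is dirty, one Suck

Suck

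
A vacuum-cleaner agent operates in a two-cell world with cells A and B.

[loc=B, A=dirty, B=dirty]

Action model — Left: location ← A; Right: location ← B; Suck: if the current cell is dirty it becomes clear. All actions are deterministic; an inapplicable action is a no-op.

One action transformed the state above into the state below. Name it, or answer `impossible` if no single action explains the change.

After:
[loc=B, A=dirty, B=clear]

Suck

try  Left: loc=A A=dirty B=dirty
try Right: loc=B A=dirty B=dirty
try  Suck: loc=B A=dirty B=clear  ← match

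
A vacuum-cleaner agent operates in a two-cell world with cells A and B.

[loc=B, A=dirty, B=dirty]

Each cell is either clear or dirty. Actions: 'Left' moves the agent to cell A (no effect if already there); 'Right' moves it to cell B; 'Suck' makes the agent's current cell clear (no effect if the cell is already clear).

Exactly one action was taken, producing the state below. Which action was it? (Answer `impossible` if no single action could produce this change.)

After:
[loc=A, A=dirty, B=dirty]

Left

try  Left: in A — A dirty, B dirty  ← match
try Right: in B — A dirty, B dirty
try  Suck: in B — A dirty, B clear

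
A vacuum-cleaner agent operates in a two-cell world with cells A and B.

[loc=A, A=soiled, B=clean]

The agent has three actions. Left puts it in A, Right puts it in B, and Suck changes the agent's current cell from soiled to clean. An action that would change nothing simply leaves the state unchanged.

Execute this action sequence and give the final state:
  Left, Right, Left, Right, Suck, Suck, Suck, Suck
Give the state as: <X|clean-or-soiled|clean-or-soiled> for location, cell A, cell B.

[1] after Left: <A|soiled|clean>
[2] after Right: <B|soiled|clean>
[3] after Left: <A|soiled|clean>
[4] after Right: <B|soiled|clean>
[5] after Suck: <B|soiled|clean>
[6] after Suck: <B|soiled|clean>
[7] after Suck: <B|soiled|clean>
[8] after Suck: <B|soiled|clean>

<B|soiled|clean>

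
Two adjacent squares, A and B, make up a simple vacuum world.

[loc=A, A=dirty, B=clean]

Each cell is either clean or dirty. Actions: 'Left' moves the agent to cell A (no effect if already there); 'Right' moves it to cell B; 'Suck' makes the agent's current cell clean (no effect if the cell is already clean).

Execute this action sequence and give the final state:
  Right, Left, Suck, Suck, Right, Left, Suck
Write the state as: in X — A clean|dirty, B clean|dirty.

in A — A clean, B clean

step 1/7 (Right): in B — A dirty, B clean
step 2/7 (Left): in A — A dirty, B clean
step 3/7 (Suck): in A — A clean, B clean
step 4/7 (Suck): in A — A clean, B clean
step 5/7 (Right): in B — A clean, B clean
step 6/7 (Left): in A — A clean, B clean
step 7/7 (Suck): in A — A clean, B clean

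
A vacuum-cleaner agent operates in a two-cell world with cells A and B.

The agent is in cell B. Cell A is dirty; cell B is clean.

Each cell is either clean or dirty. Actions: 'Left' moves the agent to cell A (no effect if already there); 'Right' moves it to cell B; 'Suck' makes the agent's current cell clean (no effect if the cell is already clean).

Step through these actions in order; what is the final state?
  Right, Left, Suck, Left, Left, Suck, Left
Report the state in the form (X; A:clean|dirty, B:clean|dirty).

(A; A:clean, B:clean)

t=1 Right ⇒ (B; A:dirty, B:clean)
t=2 Left ⇒ (A; A:dirty, B:clean)
t=3 Suck ⇒ (A; A:clean, B:clean)
t=4 Left ⇒ (A; A:clean, B:clean)
t=5 Left ⇒ (A; A:clean, B:clean)
t=6 Suck ⇒ (A; A:clean, B:clean)
t=7 Left ⇒ (A; A:clean, B:clean)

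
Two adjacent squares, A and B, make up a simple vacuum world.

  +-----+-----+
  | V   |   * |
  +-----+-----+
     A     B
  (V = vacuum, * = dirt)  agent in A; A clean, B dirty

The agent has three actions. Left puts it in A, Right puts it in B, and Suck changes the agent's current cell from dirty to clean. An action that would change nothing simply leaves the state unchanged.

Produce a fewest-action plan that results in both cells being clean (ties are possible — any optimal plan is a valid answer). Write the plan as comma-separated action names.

Right, Suck

[1] after Right: in B — A clean, B dirty
[2] after Suck: in B — A clean, B clean
min 2: go B then Suck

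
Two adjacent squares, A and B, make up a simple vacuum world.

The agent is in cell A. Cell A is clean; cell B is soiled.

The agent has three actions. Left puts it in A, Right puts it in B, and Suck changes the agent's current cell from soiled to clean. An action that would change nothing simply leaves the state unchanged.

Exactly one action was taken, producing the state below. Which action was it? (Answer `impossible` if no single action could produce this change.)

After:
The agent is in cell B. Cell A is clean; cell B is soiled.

try  Left: in A — A clean, B soiled
try Right: in B — A clean, B soiled  ← match
try  Suck: in A — A clean, B soiled

Right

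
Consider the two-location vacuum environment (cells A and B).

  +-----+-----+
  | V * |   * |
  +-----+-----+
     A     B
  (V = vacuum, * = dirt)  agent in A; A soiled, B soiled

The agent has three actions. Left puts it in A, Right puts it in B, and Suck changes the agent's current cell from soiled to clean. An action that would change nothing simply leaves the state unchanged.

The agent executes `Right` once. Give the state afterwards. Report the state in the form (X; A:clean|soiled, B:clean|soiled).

start: (A; A:soiled, B:soiled)
step 1/1 (Right): (B; A:soiled, B:soiled)

(B; A:soiled, B:soiled)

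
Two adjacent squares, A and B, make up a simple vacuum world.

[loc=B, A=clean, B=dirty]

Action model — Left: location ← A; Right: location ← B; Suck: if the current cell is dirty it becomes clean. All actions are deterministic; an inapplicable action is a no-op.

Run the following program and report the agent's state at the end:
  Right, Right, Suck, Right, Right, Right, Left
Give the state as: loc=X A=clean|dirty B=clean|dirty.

[1] after Right: loc=B A=clean B=dirty
[2] after Right: loc=B A=clean B=dirty
[3] after Suck: loc=B A=clean B=clean
[4] after Right: loc=B A=clean B=clean
[5] after Right: loc=B A=clean B=clean
[6] after Right: loc=B A=clean B=clean
[7] after Left: loc=A A=clean B=clean

loc=A A=clean B=clean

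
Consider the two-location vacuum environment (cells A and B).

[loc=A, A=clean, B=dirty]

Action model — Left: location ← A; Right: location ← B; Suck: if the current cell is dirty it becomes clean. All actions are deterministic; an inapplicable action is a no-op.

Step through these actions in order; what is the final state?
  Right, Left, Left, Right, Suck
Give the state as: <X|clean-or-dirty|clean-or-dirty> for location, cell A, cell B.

step 1/5 (Right): <B|clean|dirty>
step 2/5 (Left): <A|clean|dirty>
step 3/5 (Left): <A|clean|dirty>
step 4/5 (Right): <B|clean|dirty>
step 5/5 (Suck): <B|clean|clean>

<B|clean|clean>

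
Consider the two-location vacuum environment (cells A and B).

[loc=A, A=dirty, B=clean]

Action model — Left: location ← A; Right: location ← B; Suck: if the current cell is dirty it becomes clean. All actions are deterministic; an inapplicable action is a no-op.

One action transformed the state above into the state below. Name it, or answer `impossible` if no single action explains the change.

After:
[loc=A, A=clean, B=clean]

try  Left: (A; A:dirty, B:clean)
try Right: (B; A:dirty, B:clean)
try  Suck: (A; A:clean, B:clean)  ← match

Suck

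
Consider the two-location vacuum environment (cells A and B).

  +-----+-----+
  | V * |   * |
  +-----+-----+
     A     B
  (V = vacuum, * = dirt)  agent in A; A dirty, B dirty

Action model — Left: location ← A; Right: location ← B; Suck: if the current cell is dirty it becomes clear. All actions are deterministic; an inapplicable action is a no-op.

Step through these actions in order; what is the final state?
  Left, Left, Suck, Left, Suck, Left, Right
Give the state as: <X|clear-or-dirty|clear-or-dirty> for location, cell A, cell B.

<B|clear|dirty>

step 1/7 (Left): <A|dirty|dirty>
step 2/7 (Left): <A|dirty|dirty>
step 3/7 (Suck): <A|clear|dirty>
step 4/7 (Left): <A|clear|dirty>
step 5/7 (Suck): <A|clear|dirty>
step 6/7 (Left): <A|clear|dirty>
step 7/7 (Right): <B|clear|dirty>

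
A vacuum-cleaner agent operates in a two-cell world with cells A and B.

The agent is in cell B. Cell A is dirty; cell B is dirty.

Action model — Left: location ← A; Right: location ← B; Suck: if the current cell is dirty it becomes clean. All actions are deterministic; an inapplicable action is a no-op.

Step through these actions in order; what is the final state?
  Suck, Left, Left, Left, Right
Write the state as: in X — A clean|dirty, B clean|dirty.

Suck (#1): in B — A dirty, B clean
Left (#2): in A — A dirty, B clean
Left (#3): in A — A dirty, B clean
Left (#4): in A — A dirty, B clean
Right (#5): in B — A dirty, B clean

in B — A dirty, B clean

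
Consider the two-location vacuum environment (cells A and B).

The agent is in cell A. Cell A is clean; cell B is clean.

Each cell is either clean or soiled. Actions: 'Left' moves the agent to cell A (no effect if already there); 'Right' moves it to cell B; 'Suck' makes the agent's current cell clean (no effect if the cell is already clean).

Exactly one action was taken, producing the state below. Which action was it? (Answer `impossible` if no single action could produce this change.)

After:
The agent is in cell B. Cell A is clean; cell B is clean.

try  Left: in A — A clean, B clean
try Right: in B — A clean, B clean  ← match
try  Suck: in A — A clean, B clean

Right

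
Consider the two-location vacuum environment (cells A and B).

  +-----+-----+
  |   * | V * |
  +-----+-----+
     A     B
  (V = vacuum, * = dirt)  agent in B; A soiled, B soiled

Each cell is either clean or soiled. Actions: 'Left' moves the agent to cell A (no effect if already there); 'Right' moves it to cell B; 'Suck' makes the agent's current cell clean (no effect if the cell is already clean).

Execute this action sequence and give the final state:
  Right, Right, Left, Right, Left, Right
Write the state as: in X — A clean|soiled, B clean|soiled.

in B — A soiled, B soiled

1) do Right; now in B — A soiled, B soiled
2) do Right; now in B — A soiled, B soiled
3) do Left; now in A — A soiled, B soiled
4) do Right; now in B — A soiled, B soiled
5) do Left; now in A — A soiled, B soiled
6) do Right; now in B — A soiled, B soiled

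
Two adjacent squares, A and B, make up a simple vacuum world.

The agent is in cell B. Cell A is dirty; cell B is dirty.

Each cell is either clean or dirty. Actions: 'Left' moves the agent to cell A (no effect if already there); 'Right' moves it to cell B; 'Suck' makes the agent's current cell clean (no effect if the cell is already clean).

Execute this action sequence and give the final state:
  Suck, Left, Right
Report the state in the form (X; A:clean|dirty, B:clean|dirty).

step 1/3 (Suck): (B; A:dirty, B:clean)
step 2/3 (Left): (A; A:dirty, B:clean)
step 3/3 (Right): (B; A:dirty, B:clean)

(B; A:dirty, B:clean)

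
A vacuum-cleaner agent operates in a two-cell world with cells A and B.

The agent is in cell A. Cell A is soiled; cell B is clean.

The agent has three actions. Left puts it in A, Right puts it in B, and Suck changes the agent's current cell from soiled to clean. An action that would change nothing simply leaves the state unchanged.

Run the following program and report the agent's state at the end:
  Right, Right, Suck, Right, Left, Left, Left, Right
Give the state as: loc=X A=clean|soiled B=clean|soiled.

loc=B A=soiled B=clean

Right (#1): loc=B A=soiled B=clean
Right (#2): loc=B A=soiled B=clean
Suck (#3): loc=B A=soiled B=clean
Right (#4): loc=B A=soiled B=clean
Left (#5): loc=A A=soiled B=clean
Left (#6): loc=A A=soiled B=clean
Left (#7): loc=A A=soiled B=clean
Right (#8): loc=B A=soiled B=clean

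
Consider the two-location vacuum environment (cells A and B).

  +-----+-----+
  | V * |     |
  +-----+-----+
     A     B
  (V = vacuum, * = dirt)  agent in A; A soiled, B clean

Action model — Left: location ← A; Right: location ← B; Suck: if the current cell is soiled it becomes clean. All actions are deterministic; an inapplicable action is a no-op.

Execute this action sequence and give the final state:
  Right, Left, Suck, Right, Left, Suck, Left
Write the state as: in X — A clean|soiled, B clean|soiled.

1) do Right; now in B — A soiled, B clean
2) do Left; now in A — A soiled, B clean
3) do Suck; now in A — A clean, B clean
4) do Right; now in B — A clean, B clean
5) do Left; now in A — A clean, B clean
6) do Suck; now in A — A clean, B clean
7) do Left; now in A — A clean, B clean

in A — A clean, B clean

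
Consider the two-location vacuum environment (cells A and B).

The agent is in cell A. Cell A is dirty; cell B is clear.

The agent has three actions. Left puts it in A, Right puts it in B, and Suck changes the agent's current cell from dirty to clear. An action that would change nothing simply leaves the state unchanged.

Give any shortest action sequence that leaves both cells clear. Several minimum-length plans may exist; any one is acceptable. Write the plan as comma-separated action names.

Suck

Suck (#1): in A — A clear, B clear
min 1: A is dirty, one Suck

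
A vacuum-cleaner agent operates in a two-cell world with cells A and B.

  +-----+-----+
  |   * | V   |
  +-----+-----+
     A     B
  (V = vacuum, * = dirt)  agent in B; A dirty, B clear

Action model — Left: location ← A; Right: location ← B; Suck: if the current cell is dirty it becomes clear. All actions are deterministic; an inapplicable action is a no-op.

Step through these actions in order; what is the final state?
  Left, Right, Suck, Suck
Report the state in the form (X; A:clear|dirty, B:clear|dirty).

(B; A:dirty, B:clear)

t=1 Left ⇒ (A; A:dirty, B:clear)
t=2 Right ⇒ (B; A:dirty, B:clear)
t=3 Suck ⇒ (B; A:dirty, B:clear)
t=4 Suck ⇒ (B; A:dirty, B:clear)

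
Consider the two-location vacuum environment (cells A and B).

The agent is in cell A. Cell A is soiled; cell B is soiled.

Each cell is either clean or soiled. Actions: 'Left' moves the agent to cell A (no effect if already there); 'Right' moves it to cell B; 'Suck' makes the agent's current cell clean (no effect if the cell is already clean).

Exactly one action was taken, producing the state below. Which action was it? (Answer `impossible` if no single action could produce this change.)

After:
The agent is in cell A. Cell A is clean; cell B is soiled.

try  Left: (A; A:soiled, B:soiled)
try Right: (B; A:soiled, B:soiled)
try  Suck: (A; A:clean, B:soiled)  ← match

Suck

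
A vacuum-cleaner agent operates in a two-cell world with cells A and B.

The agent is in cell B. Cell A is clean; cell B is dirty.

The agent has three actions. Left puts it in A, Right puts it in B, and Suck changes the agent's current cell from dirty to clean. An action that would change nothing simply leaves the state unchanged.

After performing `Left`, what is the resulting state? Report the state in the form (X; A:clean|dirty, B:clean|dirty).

start: (B; A:clean, B:dirty)
t=1 Left ⇒ (A; A:clean, B:dirty)

(A; A:clean, B:dirty)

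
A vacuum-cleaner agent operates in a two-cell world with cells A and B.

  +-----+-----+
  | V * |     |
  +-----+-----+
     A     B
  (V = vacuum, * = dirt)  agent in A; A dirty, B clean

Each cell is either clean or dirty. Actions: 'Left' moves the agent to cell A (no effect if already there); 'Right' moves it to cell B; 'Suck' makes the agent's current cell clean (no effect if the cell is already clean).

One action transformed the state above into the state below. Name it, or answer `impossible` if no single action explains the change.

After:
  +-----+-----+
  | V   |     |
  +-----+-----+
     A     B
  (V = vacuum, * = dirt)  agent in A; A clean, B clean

Suck

try  Left: in A — A dirty, B clean
try Right: in B — A dirty, B clean
try  Suck: in A — A clean, B clean  ← match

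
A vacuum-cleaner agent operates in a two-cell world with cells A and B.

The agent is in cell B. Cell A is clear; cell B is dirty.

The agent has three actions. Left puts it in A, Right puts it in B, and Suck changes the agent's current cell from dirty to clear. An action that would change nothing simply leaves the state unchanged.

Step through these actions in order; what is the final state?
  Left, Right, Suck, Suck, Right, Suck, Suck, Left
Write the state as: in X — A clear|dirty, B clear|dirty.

1. Left → in A — A clear, B dirty
2. Right → in B — A clear, B dirty
3. Suck → in B — A clear, B clear
4. Suck → in B — A clear, B clear
5. Right → in B — A clear, B clear
6. Suck → in B — A clear, B clear
7. Suck → in B — A clear, B clear
8. Left → in A — A clear, B clear

in A — A clear, B clear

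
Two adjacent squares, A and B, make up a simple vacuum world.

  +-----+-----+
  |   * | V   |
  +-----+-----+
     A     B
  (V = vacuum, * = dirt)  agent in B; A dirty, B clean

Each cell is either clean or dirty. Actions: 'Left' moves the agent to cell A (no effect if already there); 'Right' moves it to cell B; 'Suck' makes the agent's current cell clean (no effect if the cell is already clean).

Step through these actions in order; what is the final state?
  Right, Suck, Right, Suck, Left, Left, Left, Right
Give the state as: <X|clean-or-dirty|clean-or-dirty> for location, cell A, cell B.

<B|dirty|clean>

1) do Right; now <B|dirty|clean>
2) do Suck; now <B|dirty|clean>
3) do Right; now <B|dirty|clean>
4) do Suck; now <B|dirty|clean>
5) do Left; now <A|dirty|clean>
6) do Left; now <A|dirty|clean>
7) do Left; now <A|dirty|clean>
8) do Right; now <B|dirty|clean>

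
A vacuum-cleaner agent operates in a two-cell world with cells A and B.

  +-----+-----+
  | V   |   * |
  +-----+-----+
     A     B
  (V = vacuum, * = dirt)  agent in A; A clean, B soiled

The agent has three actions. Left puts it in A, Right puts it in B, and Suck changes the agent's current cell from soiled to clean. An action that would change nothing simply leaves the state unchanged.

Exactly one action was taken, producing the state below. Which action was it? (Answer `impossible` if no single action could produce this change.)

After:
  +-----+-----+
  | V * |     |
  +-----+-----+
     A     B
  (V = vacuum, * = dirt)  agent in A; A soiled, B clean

try  Left: (A; A:clean, B:soiled)
try Right: (B; A:clean, B:soiled)
try  Suck: (A; A:clean, B:soiled)
no single action produces the after-state

impossible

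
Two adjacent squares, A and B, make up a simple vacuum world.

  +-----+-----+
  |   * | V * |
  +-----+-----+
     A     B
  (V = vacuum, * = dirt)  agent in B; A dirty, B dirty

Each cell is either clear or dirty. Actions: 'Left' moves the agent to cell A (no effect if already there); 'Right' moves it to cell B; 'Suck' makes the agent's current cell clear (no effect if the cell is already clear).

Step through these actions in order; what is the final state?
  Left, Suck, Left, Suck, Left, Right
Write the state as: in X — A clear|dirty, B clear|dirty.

1) do Left; now in A — A dirty, B dirty
2) do Suck; now in A — A clear, B dirty
3) do Left; now in A — A clear, B dirty
4) do Suck; now in A — A clear, B dirty
5) do Left; now in A — A clear, B dirty
6) do Right; now in B — A clear, B dirty

in B — A clear, B dirty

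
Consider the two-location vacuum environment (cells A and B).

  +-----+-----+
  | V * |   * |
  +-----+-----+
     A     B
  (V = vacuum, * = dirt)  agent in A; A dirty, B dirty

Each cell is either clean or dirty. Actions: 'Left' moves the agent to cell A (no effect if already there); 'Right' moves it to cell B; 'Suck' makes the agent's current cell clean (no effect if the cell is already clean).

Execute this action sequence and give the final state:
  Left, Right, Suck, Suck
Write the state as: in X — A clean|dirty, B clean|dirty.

in B — A dirty, B clean

step 1/4 (Left): in A — A dirty, B dirty
step 2/4 (Right): in B — A dirty, B dirty
step 3/4 (Suck): in B — A dirty, B clean
step 4/4 (Suck): in B — A dirty, B clean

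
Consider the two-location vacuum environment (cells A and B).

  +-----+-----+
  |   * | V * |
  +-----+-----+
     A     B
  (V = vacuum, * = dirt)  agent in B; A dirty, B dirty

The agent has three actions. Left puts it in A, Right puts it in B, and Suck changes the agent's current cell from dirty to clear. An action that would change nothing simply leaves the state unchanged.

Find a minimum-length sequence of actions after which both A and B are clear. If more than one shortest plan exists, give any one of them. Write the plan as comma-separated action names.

Suck, Left, Suck

Suck (#1): <B|dirty|clear>
Left (#2): <A|dirty|clear>
Suck (#3): <A|clear|clear>
min 3: Suck B + move + Suck A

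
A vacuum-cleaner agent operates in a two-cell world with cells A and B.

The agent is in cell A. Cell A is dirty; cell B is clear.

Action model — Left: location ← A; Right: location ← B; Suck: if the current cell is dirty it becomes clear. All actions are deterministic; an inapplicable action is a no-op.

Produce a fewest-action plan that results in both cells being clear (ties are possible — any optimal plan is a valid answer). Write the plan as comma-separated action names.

Suck

step 1/1 (Suck): <A|clear|clear>
min 1: A is dirty, one Suck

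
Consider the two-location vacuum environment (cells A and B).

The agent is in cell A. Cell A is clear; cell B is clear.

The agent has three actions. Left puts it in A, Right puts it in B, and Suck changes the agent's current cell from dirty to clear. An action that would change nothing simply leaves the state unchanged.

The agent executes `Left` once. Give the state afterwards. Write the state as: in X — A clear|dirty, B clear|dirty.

start: in A — A clear, B clear
1. Left → in A — A clear, B clear

in A — A clear, B clear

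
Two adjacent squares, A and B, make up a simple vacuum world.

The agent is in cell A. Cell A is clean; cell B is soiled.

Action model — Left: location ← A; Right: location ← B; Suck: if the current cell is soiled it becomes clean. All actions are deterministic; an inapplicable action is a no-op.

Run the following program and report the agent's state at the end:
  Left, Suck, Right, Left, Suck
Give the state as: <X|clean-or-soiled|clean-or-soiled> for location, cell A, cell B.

1. Left → <A|clean|soiled>
2. Suck → <A|clean|soiled>
3. Right → <B|clean|soiled>
4. Left → <A|clean|soiled>
5. Suck → <A|clean|soiled>

<A|clean|soiled>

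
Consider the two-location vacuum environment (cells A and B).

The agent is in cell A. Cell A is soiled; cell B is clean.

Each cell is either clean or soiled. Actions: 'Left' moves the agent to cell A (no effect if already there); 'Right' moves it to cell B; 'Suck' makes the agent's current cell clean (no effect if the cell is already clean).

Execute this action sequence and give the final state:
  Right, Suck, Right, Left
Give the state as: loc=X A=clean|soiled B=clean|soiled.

t=1 Right ⇒ loc=B A=soiled B=clean
t=2 Suck ⇒ loc=B A=soiled B=clean
t=3 Right ⇒ loc=B A=soiled B=clean
t=4 Left ⇒ loc=A A=soiled B=clean

loc=A A=soiled B=clean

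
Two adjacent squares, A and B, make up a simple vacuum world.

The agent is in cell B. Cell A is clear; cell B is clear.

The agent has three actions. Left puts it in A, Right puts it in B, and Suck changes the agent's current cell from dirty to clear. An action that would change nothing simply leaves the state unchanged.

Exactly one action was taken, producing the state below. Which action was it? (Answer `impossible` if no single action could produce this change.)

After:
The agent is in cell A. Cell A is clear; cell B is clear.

Left

try  Left: (A; A:clear, B:clear)  ← match
try Right: (B; A:clear, B:clear)
try  Suck: (B; A:clear, B:clear)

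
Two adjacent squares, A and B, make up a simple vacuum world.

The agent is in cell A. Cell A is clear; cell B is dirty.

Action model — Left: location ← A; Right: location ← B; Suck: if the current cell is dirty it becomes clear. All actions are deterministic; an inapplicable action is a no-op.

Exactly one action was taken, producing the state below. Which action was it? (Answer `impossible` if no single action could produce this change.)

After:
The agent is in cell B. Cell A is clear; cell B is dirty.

Right

try  Left: loc=A A=clear B=dirty
try Right: loc=B A=clear B=dirty  ← match
try  Suck: loc=A A=clear B=dirty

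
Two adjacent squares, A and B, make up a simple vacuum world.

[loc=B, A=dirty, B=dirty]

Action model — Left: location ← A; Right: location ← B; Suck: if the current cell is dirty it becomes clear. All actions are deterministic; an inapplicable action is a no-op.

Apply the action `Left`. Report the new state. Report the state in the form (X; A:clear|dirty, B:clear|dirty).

start: (B; A:dirty, B:dirty)
1) do Left; now (A; A:dirty, B:dirty)

(A; A:dirty, B:dirty)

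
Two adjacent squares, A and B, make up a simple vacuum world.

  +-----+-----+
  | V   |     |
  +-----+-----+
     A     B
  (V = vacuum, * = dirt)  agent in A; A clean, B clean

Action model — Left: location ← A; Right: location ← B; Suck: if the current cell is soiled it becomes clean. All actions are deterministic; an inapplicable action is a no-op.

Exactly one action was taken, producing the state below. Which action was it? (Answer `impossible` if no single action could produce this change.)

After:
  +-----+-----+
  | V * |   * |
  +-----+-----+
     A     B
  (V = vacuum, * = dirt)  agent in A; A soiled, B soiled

try  Left: in A — A clean, B clean
try Right: in B — A clean, B clean
try  Suck: in A — A clean, B clean
no single action produces the after-state

impossible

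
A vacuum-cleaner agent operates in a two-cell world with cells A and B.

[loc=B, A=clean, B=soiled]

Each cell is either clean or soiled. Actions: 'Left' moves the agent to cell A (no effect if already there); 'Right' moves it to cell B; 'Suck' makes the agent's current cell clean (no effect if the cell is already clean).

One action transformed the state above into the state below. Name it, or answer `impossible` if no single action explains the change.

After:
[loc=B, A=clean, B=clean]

try  Left: (A; A:clean, B:soiled)
try Right: (B; A:clean, B:soiled)
try  Suck: (B; A:clean, B:clean)  ← match

Suck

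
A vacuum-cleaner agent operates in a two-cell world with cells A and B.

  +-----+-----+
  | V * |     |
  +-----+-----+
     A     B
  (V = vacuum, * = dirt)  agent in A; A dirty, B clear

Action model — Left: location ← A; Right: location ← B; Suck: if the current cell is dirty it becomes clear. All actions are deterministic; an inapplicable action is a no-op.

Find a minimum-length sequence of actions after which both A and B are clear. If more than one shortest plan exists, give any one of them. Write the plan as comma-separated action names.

Suck

[1] after Suck: loc=A A=clear B=clear
min 1: A is dirty, one Suck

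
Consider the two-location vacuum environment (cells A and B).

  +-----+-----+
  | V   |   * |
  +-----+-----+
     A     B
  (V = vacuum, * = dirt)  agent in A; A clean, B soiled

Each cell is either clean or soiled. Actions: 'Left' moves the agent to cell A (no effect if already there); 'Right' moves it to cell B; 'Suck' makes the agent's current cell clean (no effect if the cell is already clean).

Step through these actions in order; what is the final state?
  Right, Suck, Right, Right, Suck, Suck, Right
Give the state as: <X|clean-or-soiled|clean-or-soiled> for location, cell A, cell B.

1) do Right; now <B|clean|soiled>
2) do Suck; now <B|clean|clean>
3) do Right; now <B|clean|clean>
4) do Right; now <B|clean|clean>
5) do Suck; now <B|clean|clean>
6) do Suck; now <B|clean|clean>
7) do Right; now <B|clean|clean>

<B|clean|clean>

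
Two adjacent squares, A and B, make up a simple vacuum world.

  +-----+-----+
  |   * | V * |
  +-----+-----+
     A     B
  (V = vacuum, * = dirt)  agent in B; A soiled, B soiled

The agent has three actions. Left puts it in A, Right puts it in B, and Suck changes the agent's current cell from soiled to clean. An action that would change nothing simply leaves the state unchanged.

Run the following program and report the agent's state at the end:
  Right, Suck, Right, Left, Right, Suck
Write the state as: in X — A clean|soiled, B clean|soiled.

1) do Right; now in B — A soiled, B soiled
2) do Suck; now in B — A soiled, B clean
3) do Right; now in B — A soiled, B clean
4) do Left; now in A — A soiled, B clean
5) do Right; now in B — A soiled, B clean
6) do Suck; now in B — A soiled, B clean

in B — A soiled, B clean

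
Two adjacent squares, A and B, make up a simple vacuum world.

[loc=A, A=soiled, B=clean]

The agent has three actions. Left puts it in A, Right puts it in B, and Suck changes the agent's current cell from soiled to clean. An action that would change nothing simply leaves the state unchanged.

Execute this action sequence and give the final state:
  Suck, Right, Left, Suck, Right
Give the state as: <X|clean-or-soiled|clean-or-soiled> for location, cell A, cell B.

1. Suck → <A|clean|clean>
2. Right → <B|clean|clean>
3. Left → <A|clean|clean>
4. Suck → <A|clean|clean>
5. Right → <B|clean|clean>

<B|clean|clean>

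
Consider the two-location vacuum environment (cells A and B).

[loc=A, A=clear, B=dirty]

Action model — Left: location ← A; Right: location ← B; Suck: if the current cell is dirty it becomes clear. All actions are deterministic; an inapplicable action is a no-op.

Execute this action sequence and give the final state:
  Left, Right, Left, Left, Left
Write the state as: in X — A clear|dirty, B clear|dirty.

Left (#1): in A — A clear, B dirty
Right (#2): in B — A clear, B dirty
Left (#3): in A — A clear, B dirty
Left (#4): in A — A clear, B dirty
Left (#5): in A — A clear, B dirty

in A — A clear, B dirty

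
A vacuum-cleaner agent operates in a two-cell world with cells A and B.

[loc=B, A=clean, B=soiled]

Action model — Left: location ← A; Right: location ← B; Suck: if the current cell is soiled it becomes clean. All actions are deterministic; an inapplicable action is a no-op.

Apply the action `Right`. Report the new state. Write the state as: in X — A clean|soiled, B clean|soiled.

start: in B — A clean, B soiled
1) do Right; now in B — A clean, B soiled

in B — A clean, B soiled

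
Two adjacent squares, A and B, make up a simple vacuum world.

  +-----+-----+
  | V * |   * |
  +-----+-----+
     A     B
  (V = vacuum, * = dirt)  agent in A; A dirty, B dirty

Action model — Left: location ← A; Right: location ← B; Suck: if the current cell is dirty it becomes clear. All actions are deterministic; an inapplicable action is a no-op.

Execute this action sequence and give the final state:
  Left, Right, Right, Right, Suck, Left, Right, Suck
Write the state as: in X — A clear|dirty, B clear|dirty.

in B — A dirty, B clear

[1] after Left: in A — A dirty, B dirty
[2] after Right: in B — A dirty, B dirty
[3] after Right: in B — A dirty, B dirty
[4] after Right: in B — A dirty, B dirty
[5] after Suck: in B — A dirty, B clear
[6] after Left: in A — A dirty, B clear
[7] after Right: in B — A dirty, B clear
[8] after Suck: in B — A dirty, B clear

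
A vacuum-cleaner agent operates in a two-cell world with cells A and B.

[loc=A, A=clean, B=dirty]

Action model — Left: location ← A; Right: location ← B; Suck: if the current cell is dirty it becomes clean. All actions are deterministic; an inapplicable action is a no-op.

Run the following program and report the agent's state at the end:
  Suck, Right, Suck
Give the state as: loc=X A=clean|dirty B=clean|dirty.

1) do Suck; now loc=A A=clean B=dirty
2) do Right; now loc=B A=clean B=dirty
3) do Suck; now loc=B A=clean B=clean

loc=B A=clean B=clean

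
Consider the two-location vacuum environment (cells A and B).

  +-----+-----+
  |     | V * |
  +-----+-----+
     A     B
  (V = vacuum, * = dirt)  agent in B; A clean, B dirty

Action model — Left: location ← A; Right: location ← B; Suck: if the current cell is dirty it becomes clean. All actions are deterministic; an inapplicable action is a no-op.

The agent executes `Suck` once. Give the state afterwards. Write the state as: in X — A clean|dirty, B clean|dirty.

in B — A clean, B clean

start: in B — A clean, B dirty
Suck (#1): in B — A clean, B clean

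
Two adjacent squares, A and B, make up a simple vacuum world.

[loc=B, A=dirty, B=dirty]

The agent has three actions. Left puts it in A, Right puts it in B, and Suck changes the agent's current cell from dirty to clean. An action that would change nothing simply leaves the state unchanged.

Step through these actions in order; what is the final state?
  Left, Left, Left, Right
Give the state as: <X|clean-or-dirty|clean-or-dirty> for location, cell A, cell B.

<B|dirty|dirty>

1. Left → <A|dirty|dirty>
2. Left → <A|dirty|dirty>
3. Left → <A|dirty|dirty>
4. Right → <B|dirty|dirty>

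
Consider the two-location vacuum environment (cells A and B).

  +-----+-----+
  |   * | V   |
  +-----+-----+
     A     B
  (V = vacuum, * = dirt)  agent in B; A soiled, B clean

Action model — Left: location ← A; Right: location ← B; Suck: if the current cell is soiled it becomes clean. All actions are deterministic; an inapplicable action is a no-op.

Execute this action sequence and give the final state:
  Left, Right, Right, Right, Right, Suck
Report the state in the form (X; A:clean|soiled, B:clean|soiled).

1) do Left; now (A; A:soiled, B:clean)
2) do Right; now (B; A:soiled, B:clean)
3) do Right; now (B; A:soiled, B:clean)
4) do Right; now (B; A:soiled, B:clean)
5) do Right; now (B; A:soiled, B:clean)
6) do Suck; now (B; A:soiled, B:clean)

(B; A:soiled, B:clean)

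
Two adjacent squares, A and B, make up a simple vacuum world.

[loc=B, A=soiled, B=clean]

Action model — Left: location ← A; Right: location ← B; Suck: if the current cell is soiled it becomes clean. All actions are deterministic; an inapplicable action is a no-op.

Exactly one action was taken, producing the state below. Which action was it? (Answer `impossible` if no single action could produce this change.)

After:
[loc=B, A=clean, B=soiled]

try  Left: (A; A:soiled, B:clean)
try Right: (B; A:soiled, B:clean)
try  Suck: (B; A:soiled, B:clean)
no single action produces the after-state

impossible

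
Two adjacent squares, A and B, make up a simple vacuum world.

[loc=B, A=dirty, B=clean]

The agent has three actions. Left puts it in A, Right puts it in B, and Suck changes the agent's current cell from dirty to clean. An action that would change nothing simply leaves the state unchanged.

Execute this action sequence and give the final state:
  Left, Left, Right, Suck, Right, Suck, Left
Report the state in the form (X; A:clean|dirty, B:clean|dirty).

step 1/7 (Left): (A; A:dirty, B:clean)
step 2/7 (Left): (A; A:dirty, B:clean)
step 3/7 (Right): (B; A:dirty, B:clean)
step 4/7 (Suck): (B; A:dirty, B:clean)
step 5/7 (Right): (B; A:dirty, B:clean)
step 6/7 (Suck): (B; A:dirty, B:clean)
step 7/7 (Left): (A; A:dirty, B:clean)

(A; A:dirty, B:clean)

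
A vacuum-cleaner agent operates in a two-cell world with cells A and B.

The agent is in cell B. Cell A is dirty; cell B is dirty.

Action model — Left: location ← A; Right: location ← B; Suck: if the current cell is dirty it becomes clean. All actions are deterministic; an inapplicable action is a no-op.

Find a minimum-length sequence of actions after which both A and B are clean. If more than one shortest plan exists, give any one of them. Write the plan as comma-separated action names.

step 1/3 (Suck): loc=B A=dirty B=clean
step 2/3 (Left): loc=A A=dirty B=clean
step 3/3 (Suck): loc=A A=clean B=clean
min 3: Suck B + move + Suck A

Suck, Left, Suck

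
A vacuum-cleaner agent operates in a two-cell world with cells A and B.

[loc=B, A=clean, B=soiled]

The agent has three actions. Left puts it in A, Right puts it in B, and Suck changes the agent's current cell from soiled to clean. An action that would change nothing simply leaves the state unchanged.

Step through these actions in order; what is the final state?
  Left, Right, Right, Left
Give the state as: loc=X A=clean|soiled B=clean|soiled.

loc=A A=clean B=soiled

1) do Left; now loc=A A=clean B=soiled
2) do Right; now loc=B A=clean B=soiled
3) do Right; now loc=B A=clean B=soiled
4) do Left; now loc=A A=clean B=soiled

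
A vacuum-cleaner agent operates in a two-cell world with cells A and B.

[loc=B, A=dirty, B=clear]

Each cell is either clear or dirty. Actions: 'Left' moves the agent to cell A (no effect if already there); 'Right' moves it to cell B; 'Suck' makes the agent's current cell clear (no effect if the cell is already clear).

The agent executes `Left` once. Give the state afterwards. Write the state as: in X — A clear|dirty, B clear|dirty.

in A — A dirty, B clear

start: in B — A dirty, B clear
t=1 Left ⇒ in A — A dirty, B clear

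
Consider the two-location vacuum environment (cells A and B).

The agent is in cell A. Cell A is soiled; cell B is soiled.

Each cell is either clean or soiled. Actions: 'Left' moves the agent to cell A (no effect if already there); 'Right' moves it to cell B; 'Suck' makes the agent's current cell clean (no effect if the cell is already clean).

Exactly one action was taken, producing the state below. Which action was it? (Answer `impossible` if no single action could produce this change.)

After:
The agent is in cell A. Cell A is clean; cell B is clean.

try  Left: loc=A A=soiled B=soiled
try Right: loc=B A=soiled B=soiled
try  Suck: loc=A A=clean B=soiled
no single action produces the after-state

impossible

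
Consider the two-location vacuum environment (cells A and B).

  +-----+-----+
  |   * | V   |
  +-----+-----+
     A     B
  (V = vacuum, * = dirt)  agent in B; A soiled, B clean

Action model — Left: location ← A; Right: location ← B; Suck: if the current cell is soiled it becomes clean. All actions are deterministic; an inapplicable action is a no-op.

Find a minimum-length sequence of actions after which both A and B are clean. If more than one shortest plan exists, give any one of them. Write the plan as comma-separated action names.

Left, Suck

t=1 Left ⇒ <A|soiled|clean>
t=2 Suck ⇒ <A|clean|clean>
min 2: go A then Suck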